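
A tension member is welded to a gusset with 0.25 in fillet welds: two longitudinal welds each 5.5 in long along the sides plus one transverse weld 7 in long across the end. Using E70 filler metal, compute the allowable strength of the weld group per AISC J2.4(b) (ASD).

R_n/Ω ≈ 73.7 kips

E70XX → F_EXX = 70 ksi.
t_e = 0.707 × 0.25 = 0.1767 in.
R_nwl = 0.6 × 70 × 0.1767 × 11 = 81.66 kips (longitudinal, 2 welds).
R_nwt = 0.6 × 70 × 0.1767 × 7 = 51.96 kips (transverse, base value).
(i) R_nwl + R_nwt = 133.6 kips; (ii) 0.85 R_nwl + 1.5 R_nwt = 147.4 kips.
R_n = max = 147.4 kips [governs: (ii)]; R_n/Ω = 73.68 kips.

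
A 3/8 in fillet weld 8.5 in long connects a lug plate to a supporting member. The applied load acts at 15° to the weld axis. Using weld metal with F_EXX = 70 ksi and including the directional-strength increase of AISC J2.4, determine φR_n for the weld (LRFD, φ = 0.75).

φR_n ≈ 75.7 kip

t_e = 0.707 × 0.375 = 0.2651 in; A_we = 0.2651 × 8.5 = 2.254 in².
Directional factor: 1.0 + 0.5 sin^1.5(15°) = 1.066.
F_nw = 0.6 × 70 × 1.066 = 44.77 ksi.
φR_n = 0.75 × 44.77 × 2.254 = 75.66 kip.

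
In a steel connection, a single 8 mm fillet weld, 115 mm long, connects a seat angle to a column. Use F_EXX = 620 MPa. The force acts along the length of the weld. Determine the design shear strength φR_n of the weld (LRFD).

Effective throat t_e = 0.707 × 8 = 5.656 mm.
Total length L = 115 mm; A_we = 5.656 × 115 = 650.4 mm².
F_nw = 0.6 F_EXX = 0.6 × 620 = 372 MPa.
φR_n = 0.75 × 372 × 650.4 × 10⁻³ = 181.5 kN.

φR_n ≈ 181 kN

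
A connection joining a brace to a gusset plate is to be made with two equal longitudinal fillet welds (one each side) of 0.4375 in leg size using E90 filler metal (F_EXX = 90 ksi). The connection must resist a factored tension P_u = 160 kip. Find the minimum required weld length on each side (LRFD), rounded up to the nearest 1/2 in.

Throat t_e = 0.707 × 0.4375 = 0.3093 in.
φr_n = 0.75 × 0.6 × 90 × 0.3093 = 12.53 kip/in.
L_req = P_u / φr_n = 160 / 12.53 = 12.77 in total.
Per side: 12.77 / 2 = 6.386 in.
Round up → use L = 6.5 in on each side.

L = 6.5 in on each side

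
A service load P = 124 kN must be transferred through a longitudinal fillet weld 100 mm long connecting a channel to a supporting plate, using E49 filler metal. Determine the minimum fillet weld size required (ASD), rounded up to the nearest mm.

w = 12 mm

E49XX → F_EXX = 490 MPa.
Total weld length L = 100 mm.
Required throat t_e = P × Ω / (0.6 F_EXX × L) = 124 × 2.0 / (0.6 × 490 × 100 × 10⁻³) = 8.435 mm.
Required leg w = t_e / 0.707 = 11.93 mm → use 12 mm.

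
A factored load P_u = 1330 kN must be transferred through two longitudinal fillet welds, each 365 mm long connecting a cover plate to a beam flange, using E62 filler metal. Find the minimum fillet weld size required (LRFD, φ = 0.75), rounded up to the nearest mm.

w = 10 mm

E62XX → F_EXX = 620 MPa.
Total weld length L = 730 mm.
Required throat t_e = P_u / (φ × 0.6 F_EXX × L) = 1330 / (0.75 × 0.6 × 620 × 730 × 10⁻³) = 6.53 mm.
Required leg w = t_e / 0.707 = 9.236 mm → use 10 mm.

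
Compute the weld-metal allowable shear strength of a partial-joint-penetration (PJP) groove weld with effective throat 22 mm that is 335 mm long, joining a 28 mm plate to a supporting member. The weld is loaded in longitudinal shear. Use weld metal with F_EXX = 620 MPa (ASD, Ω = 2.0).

R_n/Ω ≈ 1370 kN

Effective throat (given) t_e = 22 mm.
A_we = 22 × 335 = 7370 mm².
F_nw = 0.6 F_EXX = 372 MPa.
R_n/Ω = (372 × 7370) / 2.0 × 10⁻³ = 1371 kN.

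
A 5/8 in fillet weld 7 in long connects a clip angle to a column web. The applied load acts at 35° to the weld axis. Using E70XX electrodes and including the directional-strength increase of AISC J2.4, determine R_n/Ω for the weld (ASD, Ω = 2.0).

R_n/Ω ≈ 79.1 kips

E70XX → F_EXX = 70 ksi.
t_e = 0.707 × 0.625 = 0.4419 in; A_we = 0.4419 × 7 = 3.093 in².
Directional factor: 1.0 + 0.5 sin^1.5(35°) = 1.217.
F_nw = 0.6 × 70 × 1.217 = 51.12 ksi.
R_n/Ω = (51.12 × 3.093) / 2.0 = 79.06 kips.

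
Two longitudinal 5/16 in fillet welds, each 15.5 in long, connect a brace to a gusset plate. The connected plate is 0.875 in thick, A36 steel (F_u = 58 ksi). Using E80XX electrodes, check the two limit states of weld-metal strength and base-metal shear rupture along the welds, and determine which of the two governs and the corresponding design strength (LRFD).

φR_n ≈ 247 kips (weld metal governs)

E80XX → F_EXX = 80 ksi.
t_e = 0.707 × 0.3125 = 0.2209 in; L = 31 in.
Weld metal: φR_n = 0.75 × 0.6 × 80 × 0.2209 × 31 = 246.6 kips.
Base metal (shear rupture): φR_n = 0.75 × 0.6 × 58 × 0.875 × 31 = 708 kips.
Governing: weld metal.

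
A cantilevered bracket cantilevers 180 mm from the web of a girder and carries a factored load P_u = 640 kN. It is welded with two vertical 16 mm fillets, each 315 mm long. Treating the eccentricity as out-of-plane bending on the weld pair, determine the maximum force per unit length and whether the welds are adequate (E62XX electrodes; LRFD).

f_max ≈ 3630 N/mm; NOT adequate

E62XX → F_EXX = 620 MPa.
L_w = 2 × 315 = 630 mm; section modulus (unit throat) S = 2 × L²/6 = 33080 mm².
Direct shear f_v = P/L_w = 640×10³/630 = 1016 N/mm.
Moment M = P × e = 640×10³ × 180 = 115200000 N·mm; bending f_b = M/S = 3483 N/mm.
f_max = √(f_v² + f_b²) = √(1016² + 3483²) = 3628 N/mm.
φr_n = 0.75 × 0.6 × 620 × (0.707 × 16) = 3156 N/mm → NOT adequate.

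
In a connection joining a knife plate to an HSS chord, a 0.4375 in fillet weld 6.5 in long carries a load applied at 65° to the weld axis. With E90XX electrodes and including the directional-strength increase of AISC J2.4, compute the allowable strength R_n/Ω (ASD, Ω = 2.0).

R_n/Ω ≈ 77.7 kip

E90XX → F_EXX = 90 ksi.
t_e = 0.707 × 0.4375 = 0.3093 in; A_we = 0.3093 × 6.5 = 2.011 in².
Directional factor: 1.0 + 0.5 sin^1.5(65°) = 1.431.
F_nw = 0.6 × 90 × 1.431 = 77.3 ksi.
R_n/Ω = (77.3 × 2.011) / 2.0 = 77.7 kip.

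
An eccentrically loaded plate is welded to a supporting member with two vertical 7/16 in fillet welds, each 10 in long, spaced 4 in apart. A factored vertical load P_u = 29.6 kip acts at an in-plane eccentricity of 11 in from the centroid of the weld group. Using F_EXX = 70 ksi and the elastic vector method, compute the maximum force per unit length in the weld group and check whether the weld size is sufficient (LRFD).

Total weld length L_w = 20 in. Treat welds as unit-width lines.
Polar moment about centroid: J = 2[d³/12 + d(b/2)²] = 2[10³/12 + 10×2²] = 246.7 in³.
Direct shear f_v = P/L_w = 29.6 / 20 = 1.48 kip/in (vertical).
Torsion M = P·e = 29.6 × 11 = 325.6 kip·in.
Critical point at (x, y) = (2, 5) from centroid. f_tx = M·y/J = 6.6 kip/in; f_ty = M·x/J = 2.64 kip/in.
Resultant f_max = √[f_tx² + (f_v + f_ty)²] = √[6.6² + (1.48 + 2.64)²] = 7.78 kip/in.
Capacity per unit length: φr_n = 0.75 × 0.6 × 70 × (0.707 × 0.4375) = 9.743 kip/in.
7.78 ≤ 9.743 → adequate.

f_max ≈ 7.78 kip/in; adequate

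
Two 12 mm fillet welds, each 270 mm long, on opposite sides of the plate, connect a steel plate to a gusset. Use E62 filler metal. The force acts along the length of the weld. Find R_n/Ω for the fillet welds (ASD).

R_n/Ω ≈ 852 kN

E62XX → F_EXX = 620 MPa.
Effective throat t_e = 0.707 × 12 = 8.484 mm.
Total length L = 540 mm; A_we = 8.484 × 540 = 4581 mm².
F_nw = 0.6 F_EXX = 0.6 × 620 = 372 MPa.
R_n = 372 × 4581 × 10⁻³ = 1704 kN; R_n/Ω = 1704/2.0 = 852.1 kN.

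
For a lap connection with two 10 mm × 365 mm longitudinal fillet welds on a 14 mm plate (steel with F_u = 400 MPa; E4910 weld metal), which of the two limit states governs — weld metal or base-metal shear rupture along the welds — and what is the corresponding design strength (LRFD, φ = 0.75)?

E49XX → F_EXX = 490 MPa.
t_e = 0.707 × 10 = 7.07 mm; L = 730 mm.
Weld metal: φR_n = 0.75 × 0.6 × 490 × 7.07 × 730 × 10⁻³ = 1138 kN.
Base metal (shear rupture): φR_n = 0.75 × 0.6 × 400 × 14 × 730 × 10⁻³ = 1840 kN.
Governing: weld metal.

φR_n ≈ 1140 kN (weld metal governs)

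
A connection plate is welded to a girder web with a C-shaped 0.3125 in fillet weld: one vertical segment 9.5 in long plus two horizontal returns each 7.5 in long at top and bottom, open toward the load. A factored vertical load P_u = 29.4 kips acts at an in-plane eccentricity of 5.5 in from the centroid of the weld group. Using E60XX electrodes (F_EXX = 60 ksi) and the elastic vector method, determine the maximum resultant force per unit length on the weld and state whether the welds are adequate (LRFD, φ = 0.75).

f_max ≈ 3.02 kip/in; adequate

Total weld length L_w = 24.5 in. Treat welds as unit-width lines.
Centroid: x̄ = 2×7.5×3.75 / 24.5 = 2.296 in from the vertical weld.
Polar moment about centroid: J = I_x + I_y = [9.5³/12 + 2×7.5×4.75²] + [9.5×2.296² + 2(7.5³/12 + 7.5×1.454²)] = 562 in³.
Direct shear f_v = P/L_w = 29.4 / 24.5 = 1.2 kip/in (vertical).
Torsion M = P·e = 29.4 × 5.5 = 161.7 kip·in.
Critical point at (x, y) = (5.204, 4.75) from centroid. f_tx = M·y/J = 1.367 kip/in; f_ty = M·x/J = 1.497 kip/in.
Resultant f_max = √[f_tx² + (f_v + f_ty)²] = √[1.367² + (1.2 + 1.497)²] = 3.024 kip/in.
Capacity per unit length: φr_n = 0.75 × 0.6 × 60 × (0.707 × 0.3125) = 5.965 kip/in.
3.024 ≤ 5.965 → adequate.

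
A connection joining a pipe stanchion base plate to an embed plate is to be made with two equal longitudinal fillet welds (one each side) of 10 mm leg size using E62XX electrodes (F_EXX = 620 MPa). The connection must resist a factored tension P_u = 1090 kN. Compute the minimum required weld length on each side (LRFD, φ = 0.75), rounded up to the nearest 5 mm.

L = 280 mm on each side

Throat t_e = 0.707 × 10 = 7.07 mm.
φr_n = 0.75 × 0.6 × 620 × 7.07 × 10⁻³ = 1.973 kN/mm.
L_req = P_u / φr_n = 1090 / 1.973 = 552.6 mm total.
Per side: 552.6 / 2 = 276.3 mm.
Round up → use L = 280 mm on each side.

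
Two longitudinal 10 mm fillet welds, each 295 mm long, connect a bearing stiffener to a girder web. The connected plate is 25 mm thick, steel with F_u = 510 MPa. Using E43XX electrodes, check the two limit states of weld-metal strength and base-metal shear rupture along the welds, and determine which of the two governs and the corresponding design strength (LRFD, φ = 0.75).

φR_n ≈ 807 kN (weld metal governs)

E43XX → F_EXX = 430 MPa.
t_e = 0.707 × 10 = 7.07 mm; L = 590 mm.
Weld metal: φR_n = 0.75 × 0.6 × 430 × 7.07 × 590 × 10⁻³ = 807.1 kN.
Base metal (shear rupture): φR_n = 0.75 × 0.6 × 510 × 25 × 590 × 10⁻³ = 3385 kN.
Governing: weld metal.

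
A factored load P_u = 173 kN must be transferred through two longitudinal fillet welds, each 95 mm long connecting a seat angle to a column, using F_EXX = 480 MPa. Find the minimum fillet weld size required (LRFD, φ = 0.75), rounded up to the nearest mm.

w = 6 mm

Total weld length L = 190 mm.
Required throat t_e = P_u / (φ × 0.6 F_EXX × L) = 173 / (0.75 × 0.6 × 480 × 190 × 10⁻³) = 4.215 mm.
Required leg w = t_e / 0.707 = 5.962 mm → use 6 mm.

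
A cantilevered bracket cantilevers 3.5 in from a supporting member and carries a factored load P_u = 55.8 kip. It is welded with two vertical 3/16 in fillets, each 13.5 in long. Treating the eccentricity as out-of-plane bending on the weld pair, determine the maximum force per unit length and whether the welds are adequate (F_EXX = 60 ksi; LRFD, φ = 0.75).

f_max ≈ 3.82 kip/in; NOT adequate

L_w = 2 × 13.5 = 27 in; section modulus (unit throat) S = 2 × L²/6 = 60.75 in².
Direct shear f_v = P/L_w = 55.8/27 = 2.067 kip/in.
Moment M = P × e = 55.8 × 3.5 = 195.3 kip·in; bending f_b = M/S = 3.215 kip/in.
f_max = √(f_v² + f_b²) = √(2.067² + 3.215²) = 3.822 kip/in.
φr_n = 0.75 × 0.6 × 60 × (0.707 × 0.1875) = 3.579 kip/in → NOT adequate.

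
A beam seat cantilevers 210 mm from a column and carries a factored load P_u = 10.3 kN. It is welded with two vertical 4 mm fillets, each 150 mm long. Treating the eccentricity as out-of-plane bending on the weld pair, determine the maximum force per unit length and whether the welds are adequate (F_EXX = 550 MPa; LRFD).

L_w = 2 × 150 = 300 mm; section modulus (unit throat) S = 2 × L²/6 = 7500 mm².
Direct shear f_v = P/L_w = 10.3×10³/300 = 34.33 N/mm.
Moment M = P × e = 10.3×10³ × 210 = 2163000 N·mm; bending f_b = M/S = 288.4 N/mm.
f_max = √(f_v² + f_b²) = √(34.33² + 288.4²) = 290.4 N/mm.
φr_n = 0.75 × 0.6 × 550 × (0.707 × 4) = 699.9 N/mm → adequate.

f_max ≈ 290 N/mm; adequate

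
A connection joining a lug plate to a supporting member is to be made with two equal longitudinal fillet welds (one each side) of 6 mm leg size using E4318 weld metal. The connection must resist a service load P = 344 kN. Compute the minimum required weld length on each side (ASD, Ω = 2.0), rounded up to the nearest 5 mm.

L = 315 mm on each side

E43XX → F_EXX = 430 MPa.
Throat t_e = 0.707 × 6 = 4.242 mm.
r_n/Ω = (0.6 × 430 × 4.242) / 2.0 = 547.2 N/mm = 0.5472 kN/mm.
L_req = P / (r_n/Ω) = 344 / 0.5472 = 628.6 mm total.
Per side: 628.6 / 2 = 314.3 mm.
Round up → use L = 315 mm on each side.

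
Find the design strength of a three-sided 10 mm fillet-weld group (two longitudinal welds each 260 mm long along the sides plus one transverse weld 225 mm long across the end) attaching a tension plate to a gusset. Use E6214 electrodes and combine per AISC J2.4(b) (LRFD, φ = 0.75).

φR_n ≈ 1540 kN

E62XX → F_EXX = 620 MPa.
t_e = 0.707 × 10 = 7.07 mm.
R_nwl = 0.6 × 620 × 7.07 × 520 × 10⁻³ = 1368 kN (longitudinal, 2 welds).
R_nwt = 0.6 × 620 × 7.07 × 225 × 10⁻³ = 591.8 kN (transverse, base value).
(i) R_nwl + R_nwt = 1959 kN; (ii) 0.85 R_nwl + 1.5 R_nwt = 2050 kN.
R_n = max = 2050 kN [governs: (ii)]; φR_n = 1538 kN.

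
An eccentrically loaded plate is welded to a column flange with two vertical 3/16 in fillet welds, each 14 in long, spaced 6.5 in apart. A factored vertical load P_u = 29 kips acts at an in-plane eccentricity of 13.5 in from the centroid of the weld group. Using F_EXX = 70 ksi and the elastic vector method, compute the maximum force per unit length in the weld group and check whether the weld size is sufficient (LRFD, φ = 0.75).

Total weld length L_w = 28 in. Treat welds as unit-width lines.
Polar moment about centroid: J = 2[d³/12 + d(b/2)²] = 2[14³/12 + 14×3.25²] = 753.1 in³.
Direct shear f_v = P/L_w = 29 / 28 = 1.036 kip/in (vertical).
Torsion M = P·e = 29 × 13.5 = 391.5 kip·in.
Critical point at (x, y) = (3.25, 7) from centroid. f_tx = M·y/J = 3.639 kip/in; f_ty = M·x/J = 1.69 kip/in.
Resultant f_max = √[f_tx² + (f_v + f_ty)²] = √[3.639² + (1.036 + 1.69)²] = 4.546 kip/in.
Capacity per unit length: φr_n = 0.75 × 0.6 × 70 × (0.707 × 0.1875) = 4.176 kip/in.
4.546 > 4.176 → NOT adequate.

f_max ≈ 4.55 kip/in; NOT adequate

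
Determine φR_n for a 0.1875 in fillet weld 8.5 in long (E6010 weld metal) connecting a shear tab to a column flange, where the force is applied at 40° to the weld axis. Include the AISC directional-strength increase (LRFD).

E60XX → F_EXX = 60 ksi.
t_e = 0.707 × 0.1875 = 0.1326 in; A_we = 0.1326 × 8.5 = 1.127 in².
Directional factor: 1.0 + 0.5 sin^1.5(40°) = 1.258.
F_nw = 0.6 × 60 × 1.258 = 45.28 ksi.
φR_n = 0.75 × 45.28 × 1.127 = 38.26 kip.

φR_n ≈ 38.3 kip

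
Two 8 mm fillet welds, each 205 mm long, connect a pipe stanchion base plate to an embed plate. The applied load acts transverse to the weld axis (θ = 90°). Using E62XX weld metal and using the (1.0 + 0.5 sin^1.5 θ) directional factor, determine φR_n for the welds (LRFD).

E62XX → F_EXX = 620 MPa.
t_e = 0.707 × 8 = 5.656 mm; A_we = 5.656 × 410 = 2319 mm².
Directional factor: 1.0 + 0.5 sin^1.5(90°) = 1.5.
F_nw = 0.6 × 620 × 1.5 = 558 MPa.
φR_n = 0.75 × 558 × 2319 × 10⁻³ = 970.5 kN.

φR_n ≈ 970 kN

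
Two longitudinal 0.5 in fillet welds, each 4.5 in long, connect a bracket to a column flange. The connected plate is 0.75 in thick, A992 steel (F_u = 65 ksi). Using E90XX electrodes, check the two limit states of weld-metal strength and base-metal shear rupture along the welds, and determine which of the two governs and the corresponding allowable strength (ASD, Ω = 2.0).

R_n/Ω ≈ 85.9 kips (weld metal governs)

E90XX → F_EXX = 90 ksi.
t_e = 0.707 × 0.5 = 0.3535 in; L = 9 in.
Weld metal: R_n/Ω = (1/2.0) × 0.6 × 90 × 0.3535 × 9 = 85.9 kips.
Base metal (shear rupture): R_n/Ω = (1/2.0) × 0.6 × 65 × 0.75 × 9 = 131.6 kips.
Governing: weld metal.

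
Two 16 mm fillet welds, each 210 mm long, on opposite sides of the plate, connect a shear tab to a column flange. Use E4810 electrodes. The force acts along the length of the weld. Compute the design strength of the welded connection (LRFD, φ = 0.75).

E48XX → F_EXX = 480 MPa.
Effective throat t_e = 0.707 × 16 = 11.31 mm.
Total length L = 420 mm; A_we = 11.31 × 420 = 4751 mm².
F_nw = 0.6 F_EXX = 0.6 × 480 = 288 MPa.
φR_n = 0.75 × 288 × 4751 × 10⁻³ = 1026 kN.

φR_n ≈ 1030 kN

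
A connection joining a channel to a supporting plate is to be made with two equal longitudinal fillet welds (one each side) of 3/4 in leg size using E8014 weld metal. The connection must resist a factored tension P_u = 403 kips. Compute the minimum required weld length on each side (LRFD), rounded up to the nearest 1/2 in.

L = 11 in on each side

E80XX → F_EXX = 80 ksi.
Throat t_e = 0.707 × 0.75 = 0.5302 in.
φr_n = 0.75 × 0.6 × 80 × 0.5302 = 19.09 kips/in.
L_req = P_u / φr_n = 403 / 19.09 = 21.11 in total.
Per side: 21.11 / 2 = 10.56 in.
Round up → use L = 11 in on each side.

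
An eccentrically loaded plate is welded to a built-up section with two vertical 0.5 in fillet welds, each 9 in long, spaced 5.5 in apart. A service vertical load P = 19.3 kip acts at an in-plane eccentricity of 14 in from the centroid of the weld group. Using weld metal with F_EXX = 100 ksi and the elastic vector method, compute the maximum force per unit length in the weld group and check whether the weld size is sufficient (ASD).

Total weld length L_w = 18 in. Treat welds as unit-width lines.
Polar moment about centroid: J = 2[d³/12 + d(b/2)²] = 2[9³/12 + 9×2.75²] = 257.6 in³.
Direct shear f_v = P/L_w = 19.3 / 18 = 1.072 kip/in (vertical).
Torsion M = P·e = 19.3 × 14 = 270.2 kip·in.
Critical point at (x, y) = (2.75, 4.5) from centroid. f_tx = M·y/J = 4.72 kip/in; f_ty = M·x/J = 2.884 kip/in.
Resultant f_max = √[f_tx² + (f_v + f_ty)²] = √[4.72² + (1.072 + 2.884)²] = 6.159 kip/in.
Capacity per unit length: r_n/Ω = (1/2.0) × 0.6 × 100 × (0.707 × 0.5) = 10.6 kip/in.
6.159 ≤ 10.6 → adequate.

f_max ≈ 6.16 kip/in; adequate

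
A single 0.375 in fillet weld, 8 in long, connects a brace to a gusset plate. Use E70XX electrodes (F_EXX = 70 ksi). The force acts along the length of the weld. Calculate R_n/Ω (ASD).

Effective throat t_e = 0.707 × 0.375 = 0.2651 in.
Total length L = 8 in; A_we = 0.2651 × 8 = 2.121 in².
F_nw = 0.6 F_EXX = 0.6 × 70 = 42 ksi.
R_n = 42 × 2.121 = 89.08 kips; R_n/Ω = 89.08/2.0 = 44.54 kips.

R_n/Ω ≈ 44.5 kips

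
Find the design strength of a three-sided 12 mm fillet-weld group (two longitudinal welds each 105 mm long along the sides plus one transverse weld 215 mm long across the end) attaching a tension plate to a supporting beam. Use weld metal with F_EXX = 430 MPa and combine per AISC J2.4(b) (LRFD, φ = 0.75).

φR_n ≈ 822 kN

t_e = 0.707 × 12 = 8.484 mm.
R_nwl = 0.6 × 430 × 8.484 × 210 × 10⁻³ = 459.7 kN (longitudinal, 2 welds).
R_nwt = 0.6 × 430 × 8.484 × 215 × 10⁻³ = 470.6 kN (transverse, base value).
(i) R_nwl + R_nwt = 930.3 kN; (ii) 0.85 R_nwl + 1.5 R_nwt = 1097 kN.
R_n = max = 1097 kN [governs: (ii)]; φR_n = 822.5 kN.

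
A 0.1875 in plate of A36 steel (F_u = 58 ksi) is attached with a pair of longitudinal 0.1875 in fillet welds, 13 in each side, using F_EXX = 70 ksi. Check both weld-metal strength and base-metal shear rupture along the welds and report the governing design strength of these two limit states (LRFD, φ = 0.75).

φR_n ≈ 109 kips (weld metal governs)

t_e = 0.707 × 0.1875 = 0.1326 in; L = 26 in.
Weld metal: φR_n = 0.75 × 0.6 × 70 × 0.1326 × 26 = 108.6 kips.
Base metal (shear rupture): φR_n = 0.75 × 0.6 × 58 × 0.1875 × 26 = 127.2 kips.
Governing: weld metal.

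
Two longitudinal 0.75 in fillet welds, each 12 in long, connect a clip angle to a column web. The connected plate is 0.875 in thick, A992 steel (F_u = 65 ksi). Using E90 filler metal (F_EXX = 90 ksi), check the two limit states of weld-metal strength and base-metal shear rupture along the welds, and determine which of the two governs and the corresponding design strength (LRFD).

t_e = 0.707 × 0.75 = 0.5302 in; L = 24 in.
Weld metal: φR_n = 0.75 × 0.6 × 90 × 0.5302 × 24 = 515.4 kip.
Base metal (shear rupture): φR_n = 0.75 × 0.6 × 65 × 0.875 × 24 = 614.2 kip.
Governing: weld metal.

φR_n ≈ 515 kip (weld metal governs)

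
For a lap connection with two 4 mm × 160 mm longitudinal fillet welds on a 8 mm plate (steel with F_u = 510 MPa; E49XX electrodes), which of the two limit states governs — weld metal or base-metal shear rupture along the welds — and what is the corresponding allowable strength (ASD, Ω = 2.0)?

E49XX → F_EXX = 490 MPa.
t_e = 0.707 × 4 = 2.828 mm; L = 320 mm.
Weld metal: R_n/Ω = (1/2.0) × 0.6 × 490 × 2.828 × 320 × 10⁻³ = 133 kN.
Base metal (shear rupture): R_n/Ω = (1/2.0) × 0.6 × 510 × 8 × 320 × 10⁻³ = 391.7 kN.
Governing: weld metal.

R_n/Ω ≈ 133 kN (weld metal governs)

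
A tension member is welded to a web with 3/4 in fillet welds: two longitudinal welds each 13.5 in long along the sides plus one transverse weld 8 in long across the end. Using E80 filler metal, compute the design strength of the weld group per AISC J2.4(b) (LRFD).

E80XX → F_EXX = 80 ksi.
t_e = 0.707 × 0.75 = 0.5302 in.
R_nwl = 0.6 × 80 × 0.5302 × 27 = 687.2 kips (longitudinal, 2 welds).
R_nwt = 0.6 × 80 × 0.5302 × 8 = 203.6 kips (transverse, base value).
(i) R_nwl + R_nwt = 890.8 kips; (ii) 0.85 R_nwl + 1.5 R_nwt = 889.5 kips.
R_n = max = 890.8 kips [governs: (i)]; φR_n = 668.1 kips.

φR_n ≈ 668 kips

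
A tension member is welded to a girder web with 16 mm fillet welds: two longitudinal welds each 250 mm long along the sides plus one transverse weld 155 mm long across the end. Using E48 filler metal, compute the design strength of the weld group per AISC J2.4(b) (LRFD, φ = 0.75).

E48XX → F_EXX = 480 MPa.
t_e = 0.707 × 16 = 11.31 mm.
R_nwl = 0.6 × 480 × 11.31 × 500 × 10⁻³ = 1629 kN (longitudinal, 2 welds).
R_nwt = 0.6 × 480 × 11.31 × 155 × 10⁻³ = 505 kN (transverse, base value).
(i) R_nwl + R_nwt = 2134 kN; (ii) 0.85 R_nwl + 1.5 R_nwt = 2142 kN.
R_n = max = 2142 kN [governs: (ii)]; φR_n = 1607 kN.

φR_n ≈ 1610 kN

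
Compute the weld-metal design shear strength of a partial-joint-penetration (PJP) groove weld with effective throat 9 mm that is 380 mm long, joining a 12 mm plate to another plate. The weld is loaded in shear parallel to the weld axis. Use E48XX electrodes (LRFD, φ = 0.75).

E48XX → F_EXX = 480 MPa.
Effective throat (given) t_e = 9 mm.
A_we = 9 × 380 = 3420 mm².
F_nw = 0.6 F_EXX = 288 MPa.
φR_n = 0.75 × 288 × 3420 × 10⁻³ = 738.7 kN.

φR_n ≈ 739 kN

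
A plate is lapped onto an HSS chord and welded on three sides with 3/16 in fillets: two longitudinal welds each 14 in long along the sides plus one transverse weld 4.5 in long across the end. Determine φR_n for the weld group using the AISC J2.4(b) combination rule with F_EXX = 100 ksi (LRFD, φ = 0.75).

t_e = 0.707 × 0.1875 = 0.1326 in.
R_nwl = 0.6 × 100 × 0.1326 × 28 = 222.7 kip (longitudinal, 2 welds).
R_nwt = 0.6 × 100 × 0.1326 × 4.5 = 35.79 kip (transverse, base value).
(i) R_nwl + R_nwt = 258.5 kip; (ii) 0.85 R_nwl + 1.5 R_nwt = 243 kip.
R_n = max = 258.5 kip [governs: (i)]; φR_n = 193.9 kip.

φR_n ≈ 194 kip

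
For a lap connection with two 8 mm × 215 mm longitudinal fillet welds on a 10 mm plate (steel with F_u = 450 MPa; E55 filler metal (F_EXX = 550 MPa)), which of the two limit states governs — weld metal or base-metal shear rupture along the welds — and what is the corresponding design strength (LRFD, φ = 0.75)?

φR_n ≈ 602 kN (weld metal governs)

t_e = 0.707 × 8 = 5.656 mm; L = 430 mm.
Weld metal: φR_n = 0.75 × 0.6 × 550 × 5.656 × 430 × 10⁻³ = 601.9 kN.
Base metal (shear rupture): φR_n = 0.75 × 0.6 × 450 × 10 × 430 × 10⁻³ = 870.8 kN.
Governing: weld metal.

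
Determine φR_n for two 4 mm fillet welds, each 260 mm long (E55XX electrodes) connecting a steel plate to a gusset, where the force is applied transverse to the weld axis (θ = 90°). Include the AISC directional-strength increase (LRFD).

E55XX → F_EXX = 550 MPa.
t_e = 0.707 × 4 = 2.828 mm; A_we = 2.828 × 520 = 1471 mm².
Directional factor: 1.0 + 0.5 sin^1.5(90°) = 1.5.
F_nw = 0.6 × 550 × 1.5 = 495 MPa.
φR_n = 0.75 × 495 × 1471 × 10⁻³ = 545.9 kN.

φR_n ≈ 546 kN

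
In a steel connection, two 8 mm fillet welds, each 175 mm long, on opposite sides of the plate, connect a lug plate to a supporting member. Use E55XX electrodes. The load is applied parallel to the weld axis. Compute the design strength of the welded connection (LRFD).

E55XX → F_EXX = 550 MPa.
Effective throat t_e = 0.707 × 8 = 5.656 mm.
Total length L = 350 mm; A_we = 5.656 × 350 = 1980 mm².
F_nw = 0.6 F_EXX = 0.6 × 550 = 330 MPa.
φR_n = 0.75 × 330 × 1980 × 10⁻³ = 490 kN.

φR_n ≈ 490 kN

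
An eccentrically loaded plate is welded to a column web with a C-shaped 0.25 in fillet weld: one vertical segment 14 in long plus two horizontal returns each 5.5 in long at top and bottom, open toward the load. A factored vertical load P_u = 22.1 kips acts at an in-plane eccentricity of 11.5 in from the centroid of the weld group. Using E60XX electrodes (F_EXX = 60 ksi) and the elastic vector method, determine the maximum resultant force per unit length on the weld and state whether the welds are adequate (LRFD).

Total weld length L_w = 25 in. Treat welds as unit-width lines.
Centroid: x̄ = 2×5.5×2.75 / 25 = 1.21 in from the vertical weld.
Polar moment about centroid: J = I_x + I_y = [14³/12 + 2×5.5×7²] + [14×1.21² + 2(5.5³/12 + 5.5×1.54²)] = 842 in³.
Direct shear f_v = P/L_w = 22.1 / 25 = 0.884 kip/in (vertical).
Torsion M = P·e = 22.1 × 11.5 = 254.15 kip·in.
Critical point at (x, y) = (4.29, 7) from centroid. f_tx = M·y/J = 2.113 kip/in; f_ty = M·x/J = 1.295 kip/in.
Resultant f_max = √[f_tx² + (f_v + f_ty)²] = √[2.113² + (0.884 + 1.295)²] = 3.035 kip/in.
Capacity per unit length: φr_n = 0.75 × 0.6 × 60 × (0.707 × 0.25) = 4.772 kip/in.
3.035 ≤ 4.772 → adequate.

f_max ≈ 3.04 kip/in; adequate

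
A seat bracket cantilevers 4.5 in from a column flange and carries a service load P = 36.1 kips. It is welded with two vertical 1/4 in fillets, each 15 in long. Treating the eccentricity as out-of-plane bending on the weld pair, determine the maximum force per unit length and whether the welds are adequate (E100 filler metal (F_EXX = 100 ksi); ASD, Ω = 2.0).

L_w = 2 × 15 = 30 in; section modulus (unit throat) S = 2 × L²/6 = 75 in².
Direct shear f_v = P/L_w = 36.1/30 = 1.203 kip/in.
Moment M = P × e = 36.1 × 4.5 = 162.45 kip·in; bending f_b = M/S = 2.166 kip/in.
f_max = √(f_v² + f_b²) = √(1.203² + 2.166²) = 2.478 kip/in.
r_n/Ω = (1/2.0) × 0.6 × 100 × (0.707 × 0.25) = 5.302 kip/in → adequate.

f_max ≈ 2.48 kip/in; adequate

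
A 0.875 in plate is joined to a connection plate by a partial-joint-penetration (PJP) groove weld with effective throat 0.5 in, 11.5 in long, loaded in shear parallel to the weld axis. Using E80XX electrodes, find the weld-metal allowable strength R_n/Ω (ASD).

R_n/Ω ≈ 138 kip

E80XX → F_EXX = 80 ksi.
Effective throat (given) t_e = 0.5 in.
A_we = 0.5 × 11.5 = 5.75 in².
F_nw = 0.6 F_EXX = 48 ksi.
R_n/Ω = (48 × 5.75) / 2.0 = 138 kip.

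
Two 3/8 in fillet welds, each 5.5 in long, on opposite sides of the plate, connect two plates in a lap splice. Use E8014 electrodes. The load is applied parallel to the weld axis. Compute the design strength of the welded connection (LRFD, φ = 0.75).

E80XX → F_EXX = 80 ksi.
Effective throat t_e = 0.707 × 0.375 = 0.2651 in.
Total length L = 11 in; A_we = 0.2651 × 11 = 2.916 in².
F_nw = 0.6 F_EXX = 0.6 × 80 = 48 ksi.
φR_n = 0.75 × 48 × 2.916 = 105 kip.

φR_n ≈ 105 kip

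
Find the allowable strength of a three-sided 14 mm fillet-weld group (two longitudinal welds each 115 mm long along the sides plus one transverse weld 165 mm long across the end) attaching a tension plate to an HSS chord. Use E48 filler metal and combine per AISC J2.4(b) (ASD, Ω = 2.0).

R_n/Ω ≈ 631 kN

E48XX → F_EXX = 480 MPa.
t_e = 0.707 × 14 = 9.898 mm.
R_nwl = 0.6 × 480 × 9.898 × 230 × 10⁻³ = 655.6 kN (longitudinal, 2 welds).
R_nwt = 0.6 × 480 × 9.898 × 165 × 10⁻³ = 470.4 kN (transverse, base value).
(i) R_nwl + R_nwt = 1126 kN; (ii) 0.85 R_nwl + 1.5 R_nwt = 1263 kN.
R_n = max = 1263 kN [governs: (ii)]; R_n/Ω = 631.4 kN.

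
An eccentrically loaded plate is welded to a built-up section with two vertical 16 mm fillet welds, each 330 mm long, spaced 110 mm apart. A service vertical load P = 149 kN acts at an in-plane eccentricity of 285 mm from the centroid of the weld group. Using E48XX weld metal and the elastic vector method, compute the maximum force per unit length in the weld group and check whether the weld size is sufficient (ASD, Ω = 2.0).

f_max ≈ 1020 N/mm; adequate

E48XX → F_EXX = 480 MPa.
Total weld length L_w = 660 mm. Treat welds as unit-width lines.
Polar moment about centroid: J = 2[d³/12 + d(b/2)²] = 2[330³/12 + 330×55²] = 7986000 mm³.
Direct shear f_v = P/L_w = 149×10³ / 660 = 225.8 N/mm (vertical).
Torsion M = P·e = 149×10³ × 285 = 42465000 N·mm.
Critical point at (x, y) = (55, 165) from centroid. f_tx = M·y/J = 877.4 N/mm; f_ty = M·x/J = 292.5 N/mm.
Resultant f_max = √[f_tx² + (f_v + f_ty)²] = √[877.4² + (225.8 + 292.5)²] = 1019 N/mm.
Capacity per unit length: r_n/Ω = (1/2.0) × 0.6 × 480 × (0.707 × 16) = 1629 N/mm.
1019 ≤ 1629 → adequate.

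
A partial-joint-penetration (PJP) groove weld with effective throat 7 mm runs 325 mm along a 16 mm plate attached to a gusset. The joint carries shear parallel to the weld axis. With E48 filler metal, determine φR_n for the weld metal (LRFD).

φR_n ≈ 491 kN

E48XX → F_EXX = 480 MPa.
Effective throat (given) t_e = 7 mm.
A_we = 7 × 325 = 2275 mm².
F_nw = 0.6 F_EXX = 288 MPa.
φR_n = 0.75 × 288 × 2275 × 10⁻³ = 491.4 kN.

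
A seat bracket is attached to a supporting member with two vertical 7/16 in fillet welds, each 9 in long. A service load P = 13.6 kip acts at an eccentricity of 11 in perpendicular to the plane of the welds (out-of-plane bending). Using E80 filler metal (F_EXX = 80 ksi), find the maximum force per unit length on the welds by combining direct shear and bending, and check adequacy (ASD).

L_w = 2 × 9 = 18 in; section modulus (unit throat) S = 2 × L²/6 = 27 in².
Direct shear f_v = P/L_w = 13.6/18 = 0.7556 kip/in.
Moment M = P × e = 13.6 × 11 = 149.6 kip·in; bending f_b = M/S = 5.541 kip/in.
f_max = √(f_v² + f_b²) = √(0.7556² + 5.541²) = 5.592 kip/in.
r_n/Ω = (1/2.0) × 0.6 × 80 × (0.707 × 0.4375) = 7.423 kip/in → adequate.

f_max ≈ 5.59 kip/in; adequate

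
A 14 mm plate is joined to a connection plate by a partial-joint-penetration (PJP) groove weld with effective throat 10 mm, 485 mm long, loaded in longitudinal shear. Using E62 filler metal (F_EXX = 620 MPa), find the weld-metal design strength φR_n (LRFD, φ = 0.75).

Effective throat (given) t_e = 10 mm.
A_we = 10 × 485 = 4850 mm².
F_nw = 0.6 F_EXX = 372 MPa.
φR_n = 0.75 × 372 × 4850 × 10⁻³ = 1353 kN.

φR_n ≈ 1350 kN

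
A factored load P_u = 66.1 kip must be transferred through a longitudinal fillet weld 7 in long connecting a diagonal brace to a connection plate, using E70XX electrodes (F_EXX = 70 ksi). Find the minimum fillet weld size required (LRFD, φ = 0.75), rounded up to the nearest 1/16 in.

w = 7/16 in

Total weld length L = 7 in.
Required throat t_e = P_u / (φ × 0.6 F_EXX × L) = 66.1 / (0.75 × 0.6 × 70 × 7) = 0.2998 in.
Required leg w = t_e / 0.707 = 0.424 in → use 7/16 in.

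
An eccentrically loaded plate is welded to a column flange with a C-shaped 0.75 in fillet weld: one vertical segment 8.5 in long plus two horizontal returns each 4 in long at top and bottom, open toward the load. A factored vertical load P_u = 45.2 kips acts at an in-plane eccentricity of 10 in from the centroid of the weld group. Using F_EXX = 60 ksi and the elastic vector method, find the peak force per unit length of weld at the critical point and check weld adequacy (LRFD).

Total weld length L_w = 16.5 in. Treat welds as unit-width lines.
Centroid: x̄ = 2×4×2 / 16.5 = 0.9697 in from the vertical weld.
Polar moment about centroid: J = I_x + I_y = [8.5³/12 + 2×4×4.25²] + [8.5×0.9697² + 2(4³/12 + 4×1.03²)] = 222.8 in³.
Direct shear f_v = P/L_w = 45.2 / 16.5 = 2.739 kip/in (vertical).
Torsion M = P·e = 45.2 × 10 = 452 kip·in.
Critical point at (x, y) = (3.03, 4.25) from centroid. f_tx = M·y/J = 8.621 kip/in; f_ty = M·x/J = 6.147 kip/in.
Resultant f_max = √[f_tx² + (f_v + f_ty)²] = √[8.621² + (2.739 + 6.147)²] = 12.38 kip/in.
Capacity per unit length: φr_n = 0.75 × 0.6 × 60 × (0.707 × 0.75) = 14.32 kip/in.
12.38 ≤ 14.32 → adequate.

f_max ≈ 12.4 kip/in; adequate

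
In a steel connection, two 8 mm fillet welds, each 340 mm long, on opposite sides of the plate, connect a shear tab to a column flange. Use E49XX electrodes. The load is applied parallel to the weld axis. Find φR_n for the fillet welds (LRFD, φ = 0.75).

E49XX → F_EXX = 490 MPa.
Effective throat t_e = 0.707 × 8 = 5.656 mm.
Total length L = 680 mm; A_we = 5.656 × 680 = 3846 mm².
F_nw = 0.6 F_EXX = 0.6 × 490 = 294 MPa.
φR_n = 0.75 × 294 × 3846 × 10⁻³ = 848.1 kN.

φR_n ≈ 848 kN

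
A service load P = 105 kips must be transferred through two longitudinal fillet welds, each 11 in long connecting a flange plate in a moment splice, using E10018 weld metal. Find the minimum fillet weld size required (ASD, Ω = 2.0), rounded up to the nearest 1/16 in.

w = 1/4 in

E100XX → F_EXX = 100 ksi.
Total weld length L = 22 in.
Required throat t_e = P × Ω / (0.6 F_EXX × L) = 105 × 2.0 / (0.6 × 100 × 22) = 0.1591 in.
Required leg w = t_e / 0.707 = 0.225 in → use 1/4 in.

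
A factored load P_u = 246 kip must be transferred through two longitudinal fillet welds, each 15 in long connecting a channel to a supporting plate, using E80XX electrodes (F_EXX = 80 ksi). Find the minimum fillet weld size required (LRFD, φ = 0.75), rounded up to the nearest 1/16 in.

w = 3/8 in

Total weld length L = 30 in.
Required throat t_e = P_u / (φ × 0.6 F_EXX × L) = 246 / (0.75 × 0.6 × 80 × 30) = 0.2278 in.
Required leg w = t_e / 0.707 = 0.3222 in → use 3/8 in.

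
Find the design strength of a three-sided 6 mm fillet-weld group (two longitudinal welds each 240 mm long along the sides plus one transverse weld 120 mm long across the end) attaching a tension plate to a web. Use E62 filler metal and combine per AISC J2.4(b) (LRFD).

E62XX → F_EXX = 620 MPa.
t_e = 0.707 × 6 = 4.242 mm.
R_nwl = 0.6 × 620 × 4.242 × 480 × 10⁻³ = 757.5 kN (longitudinal, 2 welds).
R_nwt = 0.6 × 620 × 4.242 × 120 × 10⁻³ = 189.4 kN (transverse, base value).
(i) R_nwl + R_nwt = 946.8 kN; (ii) 0.85 R_nwl + 1.5 R_nwt = 927.9 kN.
R_n = max = 946.8 kN [governs: (i)]; φR_n = 710.1 kN.

φR_n ≈ 710 kN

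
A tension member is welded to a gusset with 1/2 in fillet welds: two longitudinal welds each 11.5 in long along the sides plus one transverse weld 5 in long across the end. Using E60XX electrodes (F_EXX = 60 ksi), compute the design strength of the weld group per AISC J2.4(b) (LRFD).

t_e = 0.707 × 0.5 = 0.3535 in.
R_nwl = 0.6 × 60 × 0.3535 × 23 = 292.7 kips (longitudinal, 2 welds).
R_nwt = 0.6 × 60 × 0.3535 × 5 = 63.63 kips (transverse, base value).
(i) R_nwl + R_nwt = 356.3 kips; (ii) 0.85 R_nwl + 1.5 R_nwt = 344.2 kips.
R_n = max = 356.3 kips [governs: (i)]; φR_n = 267.2 kips.

φR_n ≈ 267 kips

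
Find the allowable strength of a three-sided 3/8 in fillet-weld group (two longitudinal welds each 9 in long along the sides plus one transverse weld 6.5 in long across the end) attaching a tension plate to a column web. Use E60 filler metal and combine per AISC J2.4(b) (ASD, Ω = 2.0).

R_n/Ω ≈ 120 kips

E60XX → F_EXX = 60 ksi.
t_e = 0.707 × 0.375 = 0.2651 in.
R_nwl = 0.6 × 60 × 0.2651 × 18 = 171.8 kips (longitudinal, 2 welds).
R_nwt = 0.6 × 60 × 0.2651 × 6.5 = 62.04 kips (transverse, base value).
(i) R_nwl + R_nwt = 233.8 kips; (ii) 0.85 R_nwl + 1.5 R_nwt = 239.1 kips.
R_n = max = 239.1 kips [governs: (ii)]; R_n/Ω = 119.5 kips.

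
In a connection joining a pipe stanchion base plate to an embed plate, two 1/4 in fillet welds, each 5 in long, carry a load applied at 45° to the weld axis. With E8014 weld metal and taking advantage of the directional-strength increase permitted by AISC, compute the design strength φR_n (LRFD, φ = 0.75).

φR_n ≈ 82.5 kip

E80XX → F_EXX = 80 ksi.
t_e = 0.707 × 0.25 = 0.1767 in; A_we = 0.1767 × 10 = 1.767 in².
Directional factor: 1.0 + 0.5 sin^1.5(45°) = 1.297.
F_nw = 0.6 × 80 × 1.297 = 62.27 ksi.
φR_n = 0.75 × 62.27 × 1.767 = 82.55 kip.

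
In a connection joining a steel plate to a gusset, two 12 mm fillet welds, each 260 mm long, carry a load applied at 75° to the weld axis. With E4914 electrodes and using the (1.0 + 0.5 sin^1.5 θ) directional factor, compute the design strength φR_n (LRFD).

φR_n ≈ 1430 kN

E49XX → F_EXX = 490 MPa.
t_e = 0.707 × 12 = 8.484 mm; A_we = 8.484 × 520 = 4412 mm².
Directional factor: 1.0 + 0.5 sin^1.5(75°) = 1.475.
F_nw = 0.6 × 490 × 1.475 = 433.6 MPa.
φR_n = 0.75 × 433.6 × 4412 × 10⁻³ = 1435 kN.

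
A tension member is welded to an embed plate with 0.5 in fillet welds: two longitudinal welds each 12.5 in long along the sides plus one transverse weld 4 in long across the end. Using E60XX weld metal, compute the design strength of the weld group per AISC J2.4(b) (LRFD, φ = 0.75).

E60XX → F_EXX = 60 ksi.
t_e = 0.707 × 0.5 = 0.3535 in.
R_nwl = 0.6 × 60 × 0.3535 × 25 = 318.1 kip (longitudinal, 2 welds).
R_nwt = 0.6 × 60 × 0.3535 × 4 = 50.9 kip (transverse, base value).
(i) R_nwl + R_nwt = 369.1 kip; (ii) 0.85 R_nwl + 1.5 R_nwt = 346.8 kip.
R_n = max = 369.1 kip [governs: (i)]; φR_n = 276.8 kip.

φR_n ≈ 277 kip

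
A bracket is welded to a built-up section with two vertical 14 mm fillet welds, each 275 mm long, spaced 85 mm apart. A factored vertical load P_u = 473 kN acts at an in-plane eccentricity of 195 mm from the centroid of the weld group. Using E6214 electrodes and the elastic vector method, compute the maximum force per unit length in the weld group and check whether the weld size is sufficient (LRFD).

E62XX → F_EXX = 620 MPa.
Total weld length L_w = 550 mm. Treat welds as unit-width lines.
Polar moment about centroid: J = 2[d³/12 + d(b/2)²] = 2[275³/12 + 275×42.5²] = 4460000 mm³.
Direct shear f_v = P/L_w = 473×10³ / 550 = 860 N/mm (vertical).
Torsion M = P·e = 473×10³ × 195 = 92235000 N·mm.
Critical point at (x, y) = (42.5, 137.5) from centroid. f_tx = M·y/J = 2844 N/mm; f_ty = M·x/J = 879 N/mm.
Resultant f_max = √[f_tx² + (f_v + f_ty)²] = √[2844² + (860 + 879)²] = 3333 N/mm.
Capacity per unit length: φr_n = 0.75 × 0.6 × 620 × (0.707 × 14) = 2762 N/mm.
3333 > 2762 → NOT adequate.

f_max ≈ 3330 N/mm; NOT adequate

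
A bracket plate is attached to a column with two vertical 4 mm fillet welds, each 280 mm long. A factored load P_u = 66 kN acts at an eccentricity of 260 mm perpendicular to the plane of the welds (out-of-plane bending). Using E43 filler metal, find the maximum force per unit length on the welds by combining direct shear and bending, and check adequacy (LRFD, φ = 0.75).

E43XX → F_EXX = 430 MPa.
L_w = 2 × 280 = 560 mm; section modulus (unit throat) S = 2 × L²/6 = 26130 mm².
Direct shear f_v = P/L_w = 66×10³/560 = 117.9 N/mm.
Moment M = P × e = 66×10³ × 260 = 17160000 N·mm; bending f_b = M/S = 656.6 N/mm.
f_max = √(f_v² + f_b²) = √(117.9² + 656.6²) = 667.1 N/mm.
φr_n = 0.75 × 0.6 × 430 × (0.707 × 4) = 547.2 N/mm → NOT adequate.

f_max ≈ 667 N/mm; NOT adequate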